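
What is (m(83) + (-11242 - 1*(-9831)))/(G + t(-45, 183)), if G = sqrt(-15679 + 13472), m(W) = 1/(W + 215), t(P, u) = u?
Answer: -76947291/10637408 + 420477*I*sqrt(2207)/10637408 ≈ -7.2337 + 1.857*I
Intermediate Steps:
m(W) = 1/(215 + W)
G = I*sqrt(2207) (G = sqrt(-2207) = I*sqrt(2207) ≈ 46.979*I)
(m(83) + (-11242 - 1*(-9831)))/(G + t(-45, 183)) = (1/(215 + 83) + (-11242 - 1*(-9831)))/(I*sqrt(2207) + 183) = (1/298 + (-11242 + 9831))/(183 + I*sqrt(2207)) = (1/298 - 1411)/(183 + I*sqrt(2207)) = -420477/(298*(183 + I*sqrt(2207)))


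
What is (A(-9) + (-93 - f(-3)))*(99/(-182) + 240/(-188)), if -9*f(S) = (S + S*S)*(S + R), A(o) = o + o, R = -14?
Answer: 1905097/8554 ≈ 222.71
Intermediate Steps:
A(o) = 2*o
f(S) = -(-14 + S)*(S + S²)/9 (f(S) = -(S + S*S)*(S - 14)/9 = -(S + S²)*(-14 + S)/9 = -(-14 + S)*(S + S²)/9)
(A(-9) + (-93 - f(-3)))*(99/(-182) + 240/(-188)) = (2*(-9) + (-93 - (-3)*(14 - 1*(-3)² + 13*(-3))/9))*(99/(-182) + 240/(-188)) = (-18 + (-93 - (-3)*(14 - 1*9 - 39)/9))*(99*(-1/182) + 240*(-1/188)) = (-18 + (-93 - (-3)*(14 - 9 - 39)/9))*(-99/182 - 60/47) = (-18 + (-93 - (-3)*(-34)/9))*(-15573/8554) = (-18 + (-93 - 1*34/3))*(-15573/8554) = (-18 + (-93 - 34/3))*(-15573/8554) = (-18 - 313/3)*(-15573/8554) = -367/3*(-15573/8554) = 1905097/8554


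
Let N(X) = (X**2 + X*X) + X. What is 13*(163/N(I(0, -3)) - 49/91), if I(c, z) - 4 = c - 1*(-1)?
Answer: 1734/55 ≈ 31.527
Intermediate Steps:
I(c, z) = 5 + c (I(c, z) = 4 + (c - 1*(-1)) = 4 + (c + 1) = 4 + (1 + c) = 5 + c)
N(X) = X + 2*X**2 (N(X) = (X**2 + X**2) + X = 2*X**2 + X = X + 2*X**2)
13*(163/N(I(0, -3)) - 49/91) = 13*(163/(((5 + 0)*(1 + 2*(5 + 0)))) - 49/91) = 13*(163/((5*(1 + 2*5))) - 49*1/91) = 13*(163/((5*(1 + 10))) - 7/13) = 13*(163/((5*11)) - 7/13) = 13*(163/55 - 7/13) = 13*(1734/715) = 1734/55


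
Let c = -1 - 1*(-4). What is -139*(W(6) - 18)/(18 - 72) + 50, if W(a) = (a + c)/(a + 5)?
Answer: 127/22 ≈ 5.7727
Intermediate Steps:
c = 3 (c = -1 + 4 = 3)
W(a) = (3 + a)/(5 + a) (W(a) = (a + 3)/(a + 5) = (3 + a)/(5 + a))
-139*(W(6) - 18)/(18 - 72) + 50 = -139*((3 + 6)/(5 + 6) - 18)/(18 - 72) + 50 = -139*(9/11 - 18)/(-54) + 50 = -139*((1/11)*9 - 18)*(-1)/54 + 50 = -139*(9/11 - 18)*(-1)/54 + 50 = -(-26271)*(-1)/(11*54) + 50 = -139*7/22 + 50 = -973/22 + 50 = 127/22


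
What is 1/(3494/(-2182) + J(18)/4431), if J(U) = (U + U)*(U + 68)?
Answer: -1611407/1454407 ≈ -1.1079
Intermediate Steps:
J(U) = 2*U*(68 + U) (J(U) = (2*U)*(68 + U) = 2*U*(68 + U))
1/(3494/(-2182) + J(18)/4431) = 1/(3494/(-2182) + (2*18*(68 + 18))/4431) = 1/(3494*(-1/2182) + (2*18*86)*(1/4431)) = 1/(-1747/1091 + 3096*(1/4431)) = 1/(-1747/1091 + 1032/1477) = 1/(-1454407/1611407) = -1611407/1454407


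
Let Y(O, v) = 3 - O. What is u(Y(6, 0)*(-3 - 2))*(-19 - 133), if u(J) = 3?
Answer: -456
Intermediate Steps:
u(Y(6, 0)*(-3 - 2))*(-19 - 133) = 3*(-19 - 133) = 3*(-152) = -456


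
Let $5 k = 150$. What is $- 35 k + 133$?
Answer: $-917$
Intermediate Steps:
$k = 30$ ($k = \frac{1}{5} \cdot 150 = 30$)
$- 35 k + 133 = \left(-35\right) 30 + 133 = -1050 + 133 = -917$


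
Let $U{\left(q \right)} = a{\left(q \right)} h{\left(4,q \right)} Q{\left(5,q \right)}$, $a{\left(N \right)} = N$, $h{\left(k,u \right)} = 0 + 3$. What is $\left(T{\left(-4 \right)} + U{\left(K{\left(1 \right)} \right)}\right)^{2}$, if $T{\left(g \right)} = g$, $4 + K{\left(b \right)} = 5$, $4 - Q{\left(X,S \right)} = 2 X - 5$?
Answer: $49$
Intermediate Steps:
$h{\left(k,u \right)} = 3$
$Q{\left(X,S \right)} = 9 - 2 X$ ($Q{\left(X,S \right)} = 4 - \left(2 X - 5\right) = 4 - \left(-5 + 2 X\right) = 9 - 2 X$)
$K{\left(b \right)} = 1$ ($K{\left(b \right)} = -4 + 5 = 1$)
$U{\left(q \right)} = - 3 q$ ($U{\left(q \right)} = q 3 \left(9 - 10\right) = 3 q \left(9 - 10\right) = 3 q \left(-1\right) = - 3 q$)
$\left(T{\left(-4 \right)} + U{\left(K{\left(1 \right)} \right)}\right)^{2} = \left(-4 - 3\right)^{2} = \left(-7\right)^{2} = 49$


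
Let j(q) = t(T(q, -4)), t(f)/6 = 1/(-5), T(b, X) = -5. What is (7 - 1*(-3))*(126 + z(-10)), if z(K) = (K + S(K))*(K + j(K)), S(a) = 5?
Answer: 1820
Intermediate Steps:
t(f) = -6/5 (t(f) = 6/(-5) = 6*(-⅕) = -6/5)
j(q) = -6/5
z(K) = (5 + K)*(-6/5 + K) (z(K) = (K + 5)*(K - 6/5) = (5 + K)*(-6/5 + K))
(7 - 1*(-3))*(126 + z(-10)) = (7 - 1*(-3))*(126 + (-6 + (-10)² + (19/5)*(-10))) = (7 + 3)*(126 + (-6 + 100 - 38)) = 10*(126 + 56) = 10*182 = 1820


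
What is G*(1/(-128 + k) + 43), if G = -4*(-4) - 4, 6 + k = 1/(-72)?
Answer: 4978020/9649 ≈ 515.91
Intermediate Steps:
k = -433/72 (k = -6 + 1/(-72) = -6 - 1/72 = -433/72 ≈ -6.0139)
G = 12 (G = 16 - 4 = 12)
G*(1/(-128 + k) + 43) = 12*(1/(-128 - 433/72) + 43) = 12*(1/(-9649/72) + 43) = 12*(-72/9649 + 43) = 12*(414835/9649) = 4978020/9649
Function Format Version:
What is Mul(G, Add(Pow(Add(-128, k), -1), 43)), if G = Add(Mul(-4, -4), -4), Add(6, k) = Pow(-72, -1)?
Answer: Rational(4978020, 9649) ≈ 515.91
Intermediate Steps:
k = Rational(-433, 72) (k = Add(-6, Pow(-72, -1)) = Add(-6, Rational(-1, 72)) = Rational(-433, 72) ≈ -6.0139)
G = 12 (G = Add(16, -4) = 12)
Mul(G, Add(Pow(Add(-128, k), -1), 43)) = Mul(12, Add(Pow(Add(-128, Rational(-433, 72)), -1), 43)) = Mul(12, Add(Pow(Rational(-9649, 72), -1), 43)) = Mul(12, Add(Rational(-72, 9649), 43)) = Mul(12, Rational(414835, 9649)) = Rational(4978020, 9649)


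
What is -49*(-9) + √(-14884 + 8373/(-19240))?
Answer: 441 + I*√1377471123730/9620 ≈ 441.0 + 122.0*I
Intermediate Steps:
-49*(-9) + √(-14884 + 8373/(-19240)) = 441 + √(-14884 + 8373*(-1/19240)) = 441 + √(-14884 - 8373/19240) = 441 + √(-286376533/19240) = 441 + I*√1377471123730/9620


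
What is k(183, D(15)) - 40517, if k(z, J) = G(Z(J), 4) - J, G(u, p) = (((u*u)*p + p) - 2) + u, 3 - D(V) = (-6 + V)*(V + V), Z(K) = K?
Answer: 244641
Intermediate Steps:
D(V) = 3 - 2*V*(-6 + V) (D(V) = 3 - (-6 + V)*(V + V) = 3 - (-6 + V)*2*V = 3 - 2*V*(-6 + V))
G(u, p) = -2 + p + u + p*u² (G(u, p) = ((u²*p + p) - 2) + u = ((p*u² + p) - 2) + u = ((p + p*u²) - 2) + u = (-2 + p + p*u²) + u = -2 + p + u + p*u²)
k(z, J) = 2 + 4*J² (k(z, J) = (-2 + 4 + J + 4*J²) - J = (2 + J + 4*J²) - J = 2 + 4*J²)
k(183, D(15)) - 40517 = (2 + 4*(3 - 2*15² + 12*15)²) - 40517 = (2 + 4*(3 - 2*225 + 180)²) - 40517 = (2 + 4*(3 - 450 + 180)²) - 40517 = (2 + 4*(-267)²) - 40517 = (2 + 4*71289) - 40517 = (2 + 285156) - 40517 = 285158 - 40517 = 244641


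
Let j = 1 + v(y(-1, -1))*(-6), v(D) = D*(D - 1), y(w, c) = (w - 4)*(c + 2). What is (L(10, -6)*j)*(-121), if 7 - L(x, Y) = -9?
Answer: 346544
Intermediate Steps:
y(w, c) = (-4 + w)*(2 + c)
L(x, Y) = 16 (L(x, Y) = 7 - 1*(-9) = 7 + 9 = 16)
v(D) = D*(-1 + D)
j = -179 (j = 1 + ((-8 - 4*(-1) + 2*(-1) - 1*(-1))*(-1 + (-8 - 4*(-1) + 2*(-1) - 1*(-1))))*(-6) = 1 + ((-8 + 4 - 2 + 1)*(-1 + (-8 + 4 - 2 + 1)))*(-6) = 1 - 5*(-1 - 5)*(-6) = 1 - 5*(-6)*(-6) = 1 + 30*(-6) = 1 - 180 = -179)
(L(10, -6)*j)*(-121) = (16*(-179))*(-121) = -2864*(-121) = 346544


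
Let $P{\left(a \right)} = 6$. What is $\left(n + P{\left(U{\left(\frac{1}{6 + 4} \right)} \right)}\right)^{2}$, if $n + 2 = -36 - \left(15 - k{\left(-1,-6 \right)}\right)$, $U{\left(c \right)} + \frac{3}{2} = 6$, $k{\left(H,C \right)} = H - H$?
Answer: $2209$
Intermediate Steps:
$k{\left(H,C \right)} = 0$
$U{\left(c \right)} = \frac{9}{2}$ ($U{\left(c \right)} = - \frac{3}{2} + 6 = \frac{9}{2}$)
$n = -53$ ($n = -2 - \left(51 + 0\right) = -2 - 51 = -53$)
$\left(n + P{\left(U{\left(\frac{1}{6 + 4} \right)} \right)}\right)^{2} = \left(-53 + 6\right)^{2} = \left(-47\right)^{2} = 2209$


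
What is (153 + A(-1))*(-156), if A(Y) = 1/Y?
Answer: -23712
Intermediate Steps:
(153 + A(-1))*(-156) = (153 + 1/(-1))*(-156) = (153 - 1)*(-156) = 152*(-156) = -23712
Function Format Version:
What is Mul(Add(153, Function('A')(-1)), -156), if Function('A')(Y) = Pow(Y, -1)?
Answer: -23712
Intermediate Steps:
Mul(Add(153, Function('A')(-1)), -156) = Mul(Add(153, Pow(-1, -1)), -156) = Mul(Add(153, -1), -156) = Mul(152, -156) = -23712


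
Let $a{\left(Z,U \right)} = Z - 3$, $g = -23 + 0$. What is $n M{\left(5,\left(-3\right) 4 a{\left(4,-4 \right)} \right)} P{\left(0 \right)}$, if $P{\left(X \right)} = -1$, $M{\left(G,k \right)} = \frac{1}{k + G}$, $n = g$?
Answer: $- \frac{23}{7} \approx -3.2857$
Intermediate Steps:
$g = -23$
$a{\left(Z,U \right)} = -3 + Z$
$n = -23$
$M{\left(G,k \right)} = \frac{1}{G + k}$
$n M{\left(5,\left(-3\right) 4 a{\left(4,-4 \right)} \right)} P{\left(0 \right)} = - \frac{23}{5 + \left(-3\right) 4 \left(-3 + 4\right)} \left(-1\right) = - \frac{23}{5 - 12} \left(-1\right) = - \frac{23}{-7} \left(-1\right) = \left(-23\right) \left(- \frac{1}{7}\right) \left(-1\right) = \frac{23}{7} \left(-1\right) = - \frac{23}{7}$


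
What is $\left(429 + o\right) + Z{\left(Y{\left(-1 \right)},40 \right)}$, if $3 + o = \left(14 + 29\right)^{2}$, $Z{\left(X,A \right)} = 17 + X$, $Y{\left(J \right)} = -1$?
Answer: $2291$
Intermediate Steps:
$o = 1846$ ($o = -3 + \left(14 + 29\right)^{2} = -3 + 43^{2} = -3 + 1849 = 1846$)
$\left(429 + o\right) + Z{\left(Y{\left(-1 \right)},40 \right)} = \left(429 + 1846\right) + \left(17 - 1\right) = 2275 + 16 = 2291$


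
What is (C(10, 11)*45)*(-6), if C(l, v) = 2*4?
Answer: -2160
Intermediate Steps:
C(l, v) = 8
(C(10, 11)*45)*(-6) = (8*45)*(-6) = 360*(-6) = -2160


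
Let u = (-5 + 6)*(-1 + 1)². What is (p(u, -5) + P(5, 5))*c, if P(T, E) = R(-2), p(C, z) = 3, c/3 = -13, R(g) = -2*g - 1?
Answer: -234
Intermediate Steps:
R(g) = -1 - 2*g
c = -39 (c = 3*(-13) = -39)
u = 0 (u = 1*0² = 1*0 = 0)
P(T, E) = 3 (P(T, E) = -1 - 2*(-2) = -1 + 4 = 3)
(p(u, -5) + P(5, 5))*c = (3 + 3)*(-39) = 6*(-39) = -234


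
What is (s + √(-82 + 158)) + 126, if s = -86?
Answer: 40 + 2*√19 ≈ 48.718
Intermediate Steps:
(s + √(-82 + 158)) + 126 = (-86 + √(-82 + 158)) + 126 = (-86 + √76) + 126 = (-86 + 2*√19) + 126 = 40 + 2*√19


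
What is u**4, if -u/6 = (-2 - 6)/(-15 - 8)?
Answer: 5308416/279841 ≈ 18.969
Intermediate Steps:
u = -48/23 (u = -6*(-2 - 6)/(-15 - 8) = -(-48)/(-23) = -(-48)*(-1)/23 = -6*8/23 = -48/23 ≈ -2.0870)
u**4 = (-48/23)**4 = 5308416/279841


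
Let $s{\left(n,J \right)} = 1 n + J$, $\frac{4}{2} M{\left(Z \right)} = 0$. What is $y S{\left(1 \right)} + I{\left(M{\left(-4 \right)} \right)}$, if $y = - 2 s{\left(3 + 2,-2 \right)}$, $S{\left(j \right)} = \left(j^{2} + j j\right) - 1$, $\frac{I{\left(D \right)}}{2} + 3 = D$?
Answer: $-12$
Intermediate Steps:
$M{\left(Z \right)} = 0$ ($M{\left(Z \right)} = \frac{1}{2} \cdot 0 = 0$)
$I{\left(D \right)} = -6 + 2 D$
$s{\left(n,J \right)} = J + n$ ($s{\left(n,J \right)} = n + J = J + n$)
$S{\left(j \right)} = -1 + 2 j^{2}$ ($S{\left(j \right)} = \left(j^{2} + j^{2}\right) - 1 = 2 j^{2} - 1 = -1 + 2 j^{2}$)
$y = -6$ ($y = - 2 \left(-2 + \left(3 + 2\right)\right) = - 2 \left(-2 + 5\right) = \left(-2\right) 3 = -6$)
$y S{\left(1 \right)} + I{\left(M{\left(-4 \right)} \right)} = - 6 \left(-1 + 2 \cdot 1^{2}\right) + \left(-6 + 2 \cdot 0\right) = - 6 \left(-1 + 2 \cdot 1\right) + \left(-6 + 0\right) = - 6 \left(-1 + 2\right) - 6 = \left(-6\right) 1 - 6 = -6 - 6 = -12$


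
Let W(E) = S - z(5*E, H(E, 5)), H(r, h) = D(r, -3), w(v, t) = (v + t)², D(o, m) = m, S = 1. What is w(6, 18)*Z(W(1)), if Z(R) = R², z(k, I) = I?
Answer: 9216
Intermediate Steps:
w(v, t) = (t + v)²
H(r, h) = -3
W(E) = 4 (W(E) = 1 - 1*(-3) = 1 + 3 = 4)
w(6, 18)*Z(W(1)) = (18 + 6)²*4² = 24²*16 = 576*16 = 9216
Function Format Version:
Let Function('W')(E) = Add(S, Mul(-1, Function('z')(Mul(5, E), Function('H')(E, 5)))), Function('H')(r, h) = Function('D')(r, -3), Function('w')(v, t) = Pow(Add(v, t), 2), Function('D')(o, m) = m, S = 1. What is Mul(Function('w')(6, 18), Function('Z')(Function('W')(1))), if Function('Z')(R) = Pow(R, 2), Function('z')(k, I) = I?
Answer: 9216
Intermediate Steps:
Function('w')(v, t) = Pow(Add(t, v), 2)
Function('H')(r, h) = -3
Function('W')(E) = 4 (Function('W')(E) = Add(1, Mul(-1, -3)) = Add(1, 3) = 4)
Mul(Function('w')(6, 18), Function('Z')(Function('W')(1))) = Mul(Pow(Add(18, 6), 2), Pow(4, 2)) = Mul(Pow(24, 2), 16) = Mul(576, 16) = 9216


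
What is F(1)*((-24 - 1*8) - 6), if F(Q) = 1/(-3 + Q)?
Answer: 19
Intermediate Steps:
F(1)*((-24 - 1*8) - 6) = ((-24 - 1*8) - 6)/(-3 + 1) = ((-24 - 8) - 6)/(-2) = -(-32 - 6)/2 = -½*(-38) = 19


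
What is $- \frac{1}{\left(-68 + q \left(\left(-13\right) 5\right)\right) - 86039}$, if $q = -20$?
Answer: $\frac{1}{84807} \approx 1.1791 \cdot 10^{-5}$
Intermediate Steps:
$- \frac{1}{\left(-68 + q \left(\left(-13\right) 5\right)\right) - 86039} = - \frac{1}{\left(-68 - 20 \left(\left(-13\right) 5\right)\right) - 86039} = - \frac{1}{\left(-68 - -1300\right) - 86039} = - \frac{1}{\left(-68 + 1300\right) - 86039} = - \frac{1}{1232 - 86039} = - \frac{1}{-84807} = \left(-1\right) \left(- \frac{1}{84807}\right) = \frac{1}{84807}$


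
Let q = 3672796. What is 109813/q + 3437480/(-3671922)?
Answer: -6110969011747/6743110216956 ≈ -0.90625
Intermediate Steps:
109813/q + 3437480/(-3671922) = 109813/3672796 + 3437480/(-3671922) = 109813*(1/3672796) + 3437480*(-1/3671922) = 109813/3672796 - 1718740/1835961 = -6110969011747/6743110216956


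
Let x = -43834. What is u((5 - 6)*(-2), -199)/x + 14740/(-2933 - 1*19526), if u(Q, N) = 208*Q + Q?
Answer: -327750511/492233903 ≈ -0.66584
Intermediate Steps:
u(Q, N) = 209*Q
u((5 - 6)*(-2), -199)/x + 14740/(-2933 - 1*19526) = (209*((5 - 6)*(-2)))/(-43834) + 14740/(-2933 - 1*19526) = (209*(-1*(-2)))*(-1/43834) + 14740/(-2933 - 19526) = (209*2)*(-1/43834) + 14740/(-22459) = 418*(-1/43834) + 14740*(-1/22459) = -209/21917 - 14740/22459 = -327750511/492233903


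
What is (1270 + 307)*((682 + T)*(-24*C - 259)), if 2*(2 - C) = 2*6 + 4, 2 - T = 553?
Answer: -23757505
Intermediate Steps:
T = -551 (T = 2 - 1*553 = 2 - 553 = -551)
C = -6 (C = 2 - (2*6 + 4)/2 = 2 - (12 + 4)/2 = 2 - ½*16 = 2 - 8 = -6)
(1270 + 307)*((682 + T)*(-24*C - 259)) = (1270 + 307)*((682 - 551)*(-24*(-6) - 259)) = 1577*(131*(144 - 259)) = 1577*(131*(-115)) = 1577*(-15065) = -23757505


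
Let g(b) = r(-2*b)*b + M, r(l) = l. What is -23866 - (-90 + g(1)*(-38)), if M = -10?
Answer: -24232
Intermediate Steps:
g(b) = -10 - 2*b² (g(b) = (-2*b)*b - 10 = -2*b² - 10 = -10 - 2*b²)
-23866 - (-90 + g(1)*(-38)) = -23866 - (-90 + (-10 - 2*1²)*(-38)) = -23866 - (-90 + (-10 - 2*1)*(-38)) = -23866 - (-90 + (-10 - 2)*(-38)) = -23866 - (-90 - 12*(-38)) = -23866 - (-90 + 456) = -23866 - 1*366 = -23866 - 366 = -24232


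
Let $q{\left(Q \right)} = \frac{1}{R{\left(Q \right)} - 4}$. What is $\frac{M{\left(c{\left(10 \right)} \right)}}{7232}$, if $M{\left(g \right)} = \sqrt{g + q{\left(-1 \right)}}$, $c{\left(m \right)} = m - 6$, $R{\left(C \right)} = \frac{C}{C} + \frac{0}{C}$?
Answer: $\frac{\sqrt{33}}{21696} \approx 0.00026478$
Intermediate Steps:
$R{\left(C \right)} = 1$ ($R{\left(C \right)} = 1 + 0 = 1$)
$q{\left(Q \right)} = - \frac{1}{3}$ ($q{\left(Q \right)} = \frac{1}{1 - 4} = \frac{1}{-3} = - \frac{1}{3}$)
$c{\left(m \right)} = -6 + m$ ($c{\left(m \right)} = m - 6 = -6 + m$)
$M{\left(g \right)} = \sqrt{- \frac{1}{3} + g}$ ($M{\left(g \right)} = \sqrt{g - \frac{1}{3}} = \sqrt{- \frac{1}{3} + g}$)
$\frac{M{\left(c{\left(10 \right)} \right)}}{7232} = \frac{\frac{1}{3} \sqrt{-3 + 9 \left(-6 + 10\right)}}{7232} = \frac{\sqrt{-3 + 9 \cdot 4}}{3} \cdot \frac{1}{7232} = \frac{\sqrt{-3 + 36}}{3} \cdot \frac{1}{7232} = \frac{\sqrt{33}}{3} \cdot \frac{1}{7232} = \frac{\sqrt{33}}{21696}$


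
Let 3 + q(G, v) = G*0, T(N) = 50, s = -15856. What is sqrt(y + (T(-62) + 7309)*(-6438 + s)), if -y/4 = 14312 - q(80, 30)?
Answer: I*sqrt(164118806) ≈ 12811.0*I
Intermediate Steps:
q(G, v) = -3 (q(G, v) = -3 + G*0 = -3 + 0 = -3)
y = -57260 (y = -4*(14312 - 1*(-3)) = -4*(14312 + 3) = -4*14315 = -57260)
sqrt(y + (T(-62) + 7309)*(-6438 + s)) = sqrt(-57260 + (50 + 7309)*(-6438 - 15856)) = sqrt(-57260 + 7359*(-22294)) = sqrt(-57260 - 164061546) = sqrt(-164118806) = I*sqrt(164118806)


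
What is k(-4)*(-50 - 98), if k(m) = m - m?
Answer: 0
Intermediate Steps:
k(m) = 0
k(-4)*(-50 - 98) = 0*(-50 - 98) = 0*(-148) = 0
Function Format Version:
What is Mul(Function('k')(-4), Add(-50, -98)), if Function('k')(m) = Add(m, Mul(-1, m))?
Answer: 0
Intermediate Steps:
Function('k')(m) = 0
Mul(Function('k')(-4), Add(-50, -98)) = Mul(0, Add(-50, -98)) = Mul(0, -148) = 0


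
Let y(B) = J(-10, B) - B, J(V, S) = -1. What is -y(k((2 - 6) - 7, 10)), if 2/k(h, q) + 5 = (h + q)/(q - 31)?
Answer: 31/52 ≈ 0.59615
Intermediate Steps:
k(h, q) = 2/(-5 + (h + q)/(-31 + q)) (k(h, q) = 2/(-5 + (h + q)/(q - 31)) = 2/(-5 + (h + q)/(-31 + q)))
y(B) = -1 - B
-y(k((2 - 6) - 7, 10)) = -(-1 - 2*(-31 + 10)/(155 + ((2 - 6) - 7) - 4*10)) = -(-1 - 2*(-21)/(155 + (-4 - 7) - 40)) = -(-1 - 2*(-21)/(155 - 11 - 40)) = -(-1 - 2*(-21)/104) = -(-1 - 1*(-21/52)) = -(-1 + 21/52) = -1*(-31/52) = 31/52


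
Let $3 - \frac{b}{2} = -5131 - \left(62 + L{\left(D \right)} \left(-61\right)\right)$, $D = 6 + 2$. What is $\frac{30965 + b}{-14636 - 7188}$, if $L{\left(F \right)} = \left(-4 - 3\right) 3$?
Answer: $- \frac{43919}{21824} \approx -2.0124$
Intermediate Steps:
$D = 8$
$L{\left(F \right)} = -21$ ($L{\left(F \right)} = \left(-7\right) 3 = -21$)
$b = 12954$ ($b = 6 - 2 \left(-5131 - \left(62 - -1281\right)\right) = 6 - 2 \left(-5131 - \left(62 + 1281\right)\right) = 6 - 2 \left(-5131 - 1343\right) = 6 - -12948 = 6 + 12948 = 12954$)
$\frac{30965 + b}{-14636 - 7188} = \frac{30965 + 12954}{-14636 - 7188} = \frac{43919}{-21824} = 43919 \left(- \frac{1}{21824}\right) = - \frac{43919}{21824}$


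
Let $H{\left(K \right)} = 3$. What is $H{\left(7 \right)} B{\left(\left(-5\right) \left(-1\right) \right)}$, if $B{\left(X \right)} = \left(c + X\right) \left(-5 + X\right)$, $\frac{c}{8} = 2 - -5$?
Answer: $0$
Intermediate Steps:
$c = 56$ ($c = 8 \left(2 - -5\right) = 8 \left(2 + 5\right) = 8 \cdot 7 = 56$)
$B{\left(X \right)} = \left(-5 + X\right) \left(56 + X\right)$ ($B{\left(X \right)} = \left(56 + X\right) \left(-5 + X\right) = \left(-5 + X\right) \left(56 + X\right)$)
$H{\left(7 \right)} B{\left(\left(-5\right) \left(-1\right) \right)} = 3 \left(-280 + \left(\left(-5\right) \left(-1\right)\right)^{2} + 51 \left(\left(-5\right) \left(-1\right)\right)\right) = 3 \left(-280 + 5^{2} + 51 \cdot 5\right) = 3 \left(-280 + 25 + 255\right) = 3 \cdot 0 = 0$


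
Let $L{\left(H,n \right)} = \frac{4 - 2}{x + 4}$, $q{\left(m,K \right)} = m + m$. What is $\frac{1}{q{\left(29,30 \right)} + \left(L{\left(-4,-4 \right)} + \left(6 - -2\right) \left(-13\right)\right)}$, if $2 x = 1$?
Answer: $- \frac{9}{410} \approx -0.021951$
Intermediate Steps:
$x = \frac{1}{2}$ ($x = \frac{1}{2} \cdot 1 = \frac{1}{2} \approx 0.5$)
$q{\left(m,K \right)} = 2 m$
$L{\left(H,n \right)} = \frac{4}{9}$ ($L{\left(H,n \right)} = \frac{4 - 2}{\frac{1}{2} + 4} = \frac{2}{\frac{9}{2}} = 2 \cdot \frac{2}{9} = \frac{4}{9}$)
$\frac{1}{q{\left(29,30 \right)} + \left(L{\left(-4,-4 \right)} + \left(6 - -2\right) \left(-13\right)\right)} = \frac{1}{2 \cdot 29 + \left(\frac{4}{9} + \left(6 - -2\right) \left(-13\right)\right)} = \frac{1}{58 + \left(\frac{4}{9} + \left(6 + 2\right) \left(-13\right)\right)} = \frac{1}{58 + \left(\frac{4}{9} + 8 \left(-13\right)\right)} = \frac{1}{58 + \left(\frac{4}{9} - 104\right)} = \frac{1}{58 - \frac{932}{9}} = \frac{1}{- \frac{410}{9}} = - \frac{9}{410}$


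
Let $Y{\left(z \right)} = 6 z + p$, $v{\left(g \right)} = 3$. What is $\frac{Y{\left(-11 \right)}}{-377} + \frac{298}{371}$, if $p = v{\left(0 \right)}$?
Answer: $\frac{135719}{139867} \approx 0.97034$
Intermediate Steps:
$p = 3$
$Y{\left(z \right)} = 3 + 6 z$ ($Y{\left(z \right)} = 6 z + 3 = 3 + 6 z$)
$\frac{Y{\left(-11 \right)}}{-377} + \frac{298}{371} = \frac{3 + 6 \left(-11\right)}{-377} + \frac{298}{371} = \left(3 - 66\right) \left(- \frac{1}{377}\right) + 298 \cdot \frac{1}{371} = \left(-63\right) \left(- \frac{1}{377}\right) + \frac{298}{371} = \frac{63}{377} + \frac{298}{371} = \frac{135719}{139867}$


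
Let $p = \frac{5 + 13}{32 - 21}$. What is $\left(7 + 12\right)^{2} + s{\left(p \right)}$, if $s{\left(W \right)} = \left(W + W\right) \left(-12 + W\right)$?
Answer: $\frac{39577}{121} \approx 327.08$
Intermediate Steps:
$p = \frac{18}{11} \approx 1.6364$
$s{\left(W \right)} = 2 W \left(-12 + W\right)$
$\left(7 + 12\right)^{2} + s{\left(p \right)} = \left(7 + 12\right)^{2} + 2 \cdot \frac{18}{11} \left(-12 + \frac{18}{11}\right) = 19^{2} + 2 \cdot \frac{18}{11} \left(- \frac{114}{11}\right) = 361 - \frac{4104}{121} = \frac{39577}{121}$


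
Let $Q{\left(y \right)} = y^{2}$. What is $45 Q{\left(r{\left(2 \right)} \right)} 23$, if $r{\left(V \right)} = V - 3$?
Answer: $1035$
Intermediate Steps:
$r{\left(V \right)} = -3 + V$
$45 Q{\left(r{\left(2 \right)} \right)} 23 = 45 \left(-3 + 2\right)^{2} \cdot 23 = 45 \left(-1\right)^{2} \cdot 23 = 45 \cdot 1 \cdot 23 = 45 \cdot 23 = 1035$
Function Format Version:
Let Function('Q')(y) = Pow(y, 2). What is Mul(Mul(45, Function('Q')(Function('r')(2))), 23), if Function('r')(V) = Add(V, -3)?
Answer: 1035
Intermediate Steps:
Function('r')(V) = Add(-3, V)
Mul(Mul(45, Function('Q')(Function('r')(2))), 23) = Mul(Mul(45, Pow(Add(-3, 2), 2)), 23) = Mul(Mul(45, Pow(-1, 2)), 23) = Mul(Mul(45, 1), 23) = Mul(45, 23) = 1035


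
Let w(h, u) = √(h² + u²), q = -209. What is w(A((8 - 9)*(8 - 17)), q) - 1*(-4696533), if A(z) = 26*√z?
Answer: 4696533 + √49765 ≈ 4.6968e+6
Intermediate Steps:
w(A((8 - 9)*(8 - 17)), q) - 1*(-4696533) = √((26*√((8 - 9)*(8 - 17)))² + (-209)²) - 1*(-4696533) = √((26*√(-1*(-9)))² + 43681) + 4696533 = √((26*√9)² + 43681) + 4696533 = √((26*3)² + 43681) + 4696533 = √(78² + 43681) + 4696533 = √(6084 + 43681) + 4696533 = √49765 + 4696533 = 4696533 + √49765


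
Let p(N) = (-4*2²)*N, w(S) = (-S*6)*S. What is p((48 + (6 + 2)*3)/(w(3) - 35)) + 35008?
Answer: 3116864/89 ≈ 35021.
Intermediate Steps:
w(S) = -6*S² (w(S) = (-6*S)*S = -6*S²)
p(N) = -16*N (p(N) = (-4*4)*N = -16*N)
p((48 + (6 + 2)*3)/(w(3) - 35)) + 35008 = -16*(48 + (6 + 2)*3)/(-6*3² - 35) + 35008 = -16*(48 + 8*3)/(-6*9 - 35) + 35008 = -16*(48 + 24)/(-54 - 35) + 35008 = -1152/(-89) + 35008 = -1152*(-1)/89 + 35008 = -16*(-72/89) + 35008 = 1152/89 + 35008 = 3116864/89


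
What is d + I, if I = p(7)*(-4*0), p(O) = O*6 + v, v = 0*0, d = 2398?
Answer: 2398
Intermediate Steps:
v = 0
p(O) = 6*O (p(O) = O*6 + 0 = 6*O + 0 = 6*O)
I = 0 (I = (6*7)*(-4*0) = 42*0 = 0)
d + I = 2398 + 0 = 2398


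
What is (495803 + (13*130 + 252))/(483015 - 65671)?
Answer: 497745/417344 ≈ 1.1926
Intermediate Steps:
(495803 + (13*130 + 252))/(483015 - 65671) = (495803 + (1690 + 252))/417344 = (495803 + 1942)*(1/417344) = 497745*(1/417344) = 497745/417344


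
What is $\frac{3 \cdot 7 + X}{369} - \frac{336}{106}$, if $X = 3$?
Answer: $- \frac{20240}{6519} \approx -3.1048$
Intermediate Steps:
$\frac{3 \cdot 7 + X}{369} - \frac{336}{106} = \frac{3 \cdot 7 + 3}{369} - \frac{336}{106} = \left(21 + 3\right) \frac{1}{369} - \frac{168}{53} = 24 \cdot \frac{1}{369} - \frac{168}{53} = \frac{8}{123} - \frac{168}{53} = - \frac{20240}{6519}$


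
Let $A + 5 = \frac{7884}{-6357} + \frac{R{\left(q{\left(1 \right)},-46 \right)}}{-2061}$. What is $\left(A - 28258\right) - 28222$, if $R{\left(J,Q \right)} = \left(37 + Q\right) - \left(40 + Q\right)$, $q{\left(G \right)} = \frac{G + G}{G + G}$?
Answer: $- \frac{82230011522}{1455753} \approx -56486.0$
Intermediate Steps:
$q{\left(G \right)} = 1$ ($q{\left(G \right)} = \frac{2 G}{2 G} = 2 G \frac{1}{2 G} = 1$)
$R{\left(J,Q \right)} = -3$
$A = - \frac{9082082}{1455753}$ ($A = -5 + \left(\frac{7884}{-6357} - \frac{3}{-2061}\right) = -5 + \left(7884 \left(- \frac{1}{6357}\right) - - \frac{1}{687}\right) = -5 + \left(- \frac{2628}{2119} + \frac{1}{687}\right) = -5 - \frac{1803317}{1455753} = - \frac{9082082}{1455753} \approx -6.2388$)
$\left(A - 28258\right) - 28222 = \left(- \frac{9082082}{1455753} - 28258\right) - 28222 = - \frac{41145750356}{1455753} - 28222 = - \frac{82230011522}{1455753}$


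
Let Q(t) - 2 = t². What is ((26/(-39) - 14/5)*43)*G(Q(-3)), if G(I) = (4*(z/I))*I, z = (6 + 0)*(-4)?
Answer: 71552/5 ≈ 14310.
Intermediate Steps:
z = -24 (z = 6*(-4) = -24)
Q(t) = 2 + t²
G(I) = -96 (G(I) = (4*(-24/I))*I = (-96/I)*I = -96)
((26/(-39) - 14/5)*43)*G(Q(-3)) = ((26/(-39) - 14/5)*43)*(-96) = ((26*(-1/39) - 14*⅕)*43)*(-96) = ((-⅔ - 14/5)*43)*(-96) = -52/15*43*(-96) = -2236/15*(-96) = 71552/5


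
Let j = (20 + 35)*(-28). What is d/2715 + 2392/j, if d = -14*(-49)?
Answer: -271892/209055 ≈ -1.3006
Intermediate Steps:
d = 686
j = -1540 (j = 55*(-28) = -1540)
d/2715 + 2392/j = 686/2715 + 2392/(-1540) = 686*(1/2715) + 2392*(-1/1540) = 686/2715 - 598/385 = -271892/209055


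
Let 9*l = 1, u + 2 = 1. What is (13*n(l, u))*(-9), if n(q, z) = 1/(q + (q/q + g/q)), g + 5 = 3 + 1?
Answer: 1053/71 ≈ 14.831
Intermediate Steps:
g = -1 (g = -5 + (3 + 1) = -5 + 4 = -1)
u = -1 (u = -2 + 1 = -1)
l = ⅑ (l = (⅑)*1 = ⅑ ≈ 0.11111)
n(q, z) = 1/(1 + q - 1/q) (n(q, z) = 1/(q + (q/q - 1/q)) = 1/(q + (1 - 1/q)) = 1/(1 + q - 1/q))
(13*n(l, u))*(-9) = (13*(1/(9*(-1 + ⅑ + (⅑)²))))*(-9) = (13*(1/(9*(-1 + ⅑ + 1/81))))*(-9) = (13*(1/(9*(-71/81))))*(-9) = (13*((⅑)*(-81/71)))*(-9) = (13*(-9/71))*(-9) = -117/71*(-9) = 1053/71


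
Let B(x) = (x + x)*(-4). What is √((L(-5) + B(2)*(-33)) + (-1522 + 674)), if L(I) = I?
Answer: 5*I*√13 ≈ 18.028*I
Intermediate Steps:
B(x) = -8*x (B(x) = (2*x)*(-4) = -8*x)
√((L(-5) + B(2)*(-33)) + (-1522 + 674)) = √((-5 - 8*2*(-33)) + (-1522 + 674)) = √((-5 - 16*(-33)) - 848) = √((-5 + 528) - 848) = √(523 - 848) = √(-325) = 5*I*√13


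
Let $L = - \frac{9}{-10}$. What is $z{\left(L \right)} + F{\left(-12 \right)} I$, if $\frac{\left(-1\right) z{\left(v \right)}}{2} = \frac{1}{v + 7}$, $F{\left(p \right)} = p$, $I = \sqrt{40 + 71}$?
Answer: $- \frac{20}{79} - 12 \sqrt{111} \approx -126.68$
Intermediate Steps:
$I = \sqrt{111} \approx 10.536$
$L = \frac{9}{10}$ ($L = \left(-9\right) \left(- \frac{1}{10}\right) = \frac{9}{10} \approx 0.9$)
$z{\left(v \right)} = - \frac{2}{7 + v}$ ($z{\left(v \right)} = - \frac{2}{v + 7} = - \frac{2}{7 + v}$)
$z{\left(L \right)} + F{\left(-12 \right)} I = - \frac{2}{7 + \frac{9}{10}} - 12 \sqrt{111} = - \frac{2}{\frac{79}{10}} - 12 \sqrt{111} = \left(-2\right) \frac{10}{79} - 12 \sqrt{111} = - \frac{20}{79} - 12 \sqrt{111}$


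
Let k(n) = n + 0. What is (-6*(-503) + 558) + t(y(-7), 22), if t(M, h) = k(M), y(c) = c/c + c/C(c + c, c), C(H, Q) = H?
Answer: 7155/2 ≈ 3577.5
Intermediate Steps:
y(c) = 3/2 (y(c) = c/c + c/(c + c) = 1 + c/((2*c)) = 1 + c*(1/(2*c)) = 1 + ½ = 3/2)
k(n) = n
t(M, h) = M
(-6*(-503) + 558) + t(y(-7), 22) = (-6*(-503) + 558) + 3/2 = (3018 + 558) + 3/2 = 3576 + 3/2 = 7155/2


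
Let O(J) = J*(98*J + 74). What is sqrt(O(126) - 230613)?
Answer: sqrt(1334559) ≈ 1155.2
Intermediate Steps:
O(J) = J*(74 + 98*J)
sqrt(O(126) - 230613) = sqrt(2*126*(37 + 49*126) - 230613) = sqrt(2*126*(37 + 6174) - 230613) = sqrt(2*126*6211 - 230613) = sqrt(1565172 - 230613) = sqrt(1334559)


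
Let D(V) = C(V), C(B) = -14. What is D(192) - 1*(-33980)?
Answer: 33966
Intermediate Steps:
D(V) = -14
D(192) - 1*(-33980) = -14 - 1*(-33980) = -14 + 33980 = 33966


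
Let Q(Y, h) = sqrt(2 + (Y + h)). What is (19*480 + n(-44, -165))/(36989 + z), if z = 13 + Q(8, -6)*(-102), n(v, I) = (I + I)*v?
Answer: 3940/6133 ≈ 0.64243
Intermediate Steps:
Q(Y, h) = sqrt(2 + Y + h)
n(v, I) = 2*I*v (n(v, I) = (2*I)*v = 2*I*v)
z = -191 (z = 13 + sqrt(2 + 8 - 6)*(-102) = 13 + sqrt(4)*(-102) = 13 + 2*(-102) = 13 - 204 = -191)
(19*480 + n(-44, -165))/(36989 + z) = (19*480 + 2*(-165)*(-44))/(36989 - 191) = (9120 + 14520)/36798 = 23640*(1/36798) = 3940/6133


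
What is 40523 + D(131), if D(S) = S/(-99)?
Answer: 4011646/99 ≈ 40522.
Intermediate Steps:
D(S) = -S/99 (D(S) = S*(-1/99) = -S/99)
40523 + D(131) = 40523 - 1/99*131 = 40523 - 131/99 = 4011646/99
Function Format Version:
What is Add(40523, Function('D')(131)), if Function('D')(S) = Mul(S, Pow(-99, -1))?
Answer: Rational(4011646, 99) ≈ 40522.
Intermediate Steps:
Function('D')(S) = Mul(Rational(-1, 99), S) (Function('D')(S) = Mul(S, Rational(-1, 99)) = Mul(Rational(-1, 99), S))
Add(40523, Function('D')(131)) = Add(40523, Mul(Rational(-1, 99), 131)) = Add(40523, Rational(-131, 99)) = Rational(4011646, 99)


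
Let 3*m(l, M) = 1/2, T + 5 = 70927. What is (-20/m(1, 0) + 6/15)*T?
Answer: -42411356/5 ≈ -8.4823e+6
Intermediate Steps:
T = 70922 (T = -5 + 70927 = 70922)
m(l, M) = ⅙ (m(l, M) = (⅓)/2 = (⅓)*(½) = ⅙)
(-20/m(1, 0) + 6/15)*T = (-20/⅙ + 6/15)*70922 = (-20*6 + 6*(1/15))*70922 = (-120 + ⅖)*70922 = -598/5*70922 = -42411356/5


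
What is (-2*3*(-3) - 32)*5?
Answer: -70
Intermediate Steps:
(-2*3*(-3) - 32)*5 = (-6*(-3) - 32)*5 = (18 - 32)*5 = -14*5 = -70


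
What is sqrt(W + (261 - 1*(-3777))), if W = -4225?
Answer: I*sqrt(187) ≈ 13.675*I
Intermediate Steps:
sqrt(W + (261 - 1*(-3777))) = sqrt(-4225 + (261 - 1*(-3777))) = sqrt(-4225 + (261 + 3777)) = sqrt(-4225 + 4038) = sqrt(-187) = I*sqrt(187)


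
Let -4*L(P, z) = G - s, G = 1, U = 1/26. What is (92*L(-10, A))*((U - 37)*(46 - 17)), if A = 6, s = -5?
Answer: 1922961/13 ≈ 1.4792e+5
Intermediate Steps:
U = 1/26 ≈ 0.038462
L(P, z) = -3/2 (L(P, z) = -(1 - 1*(-5))/4 = -(1 + 5)/4 = -¼*6 = -3/2)
(92*L(-10, A))*((U - 37)*(46 - 17)) = (92*(-3/2))*((1/26 - 37)*(46 - 17)) = -(-66309)*29/13 = -138*(-27869/26) = 1922961/13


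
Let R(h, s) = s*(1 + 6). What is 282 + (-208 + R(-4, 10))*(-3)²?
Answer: -960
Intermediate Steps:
R(h, s) = 7*s (R(h, s) = s*7 = 7*s)
282 + (-208 + R(-4, 10))*(-3)² = 282 + (-208 + 7*10)*(-3)² = 282 + (-208 + 70)*9 = 282 - 138*9 = 282 - 1242 = -960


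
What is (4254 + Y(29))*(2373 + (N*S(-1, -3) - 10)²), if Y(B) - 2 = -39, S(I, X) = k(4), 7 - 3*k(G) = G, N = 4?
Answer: 10158753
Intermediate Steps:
k(G) = 7/3 - G/3
S(I, X) = 1 (S(I, X) = 7/3 - ⅓*4 = 7/3 - 4/3 = 1)
Y(B) = -37 (Y(B) = 2 - 39 = -37)
(4254 + Y(29))*(2373 + (N*S(-1, -3) - 10)²) = (4254 - 37)*(2373 + (4*1 - 10)²) = 4217*(2373 + (4 - 10)²) = 4217*(2373 + (-6)²) = 4217*(2373 + 36) = 4217*2409 = 10158753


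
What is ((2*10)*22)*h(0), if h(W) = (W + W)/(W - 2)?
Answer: 0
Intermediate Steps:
h(W) = 2*W/(-2 + W) (h(W) = (2*W)/(-2 + W) = 2*W/(-2 + W))
((2*10)*22)*h(0) = ((2*10)*22)*(2*0/(-2 + 0)) = (20*22)*(2*0/(-2)) = 440*(2*0*(-1/2)) = 440*0 = 0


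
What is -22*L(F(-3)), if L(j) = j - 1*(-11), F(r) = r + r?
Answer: -110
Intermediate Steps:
F(r) = 2*r
L(j) = 11 + j (L(j) = j + 11 = 11 + j)
-22*L(F(-3)) = -22*(11 + 2*(-3)) = -22*(11 - 6) = -22*5 = -110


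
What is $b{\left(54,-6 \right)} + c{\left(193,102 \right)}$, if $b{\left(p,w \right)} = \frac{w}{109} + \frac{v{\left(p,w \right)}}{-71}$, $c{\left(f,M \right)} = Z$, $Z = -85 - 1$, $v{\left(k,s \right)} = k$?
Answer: $- \frac{671866}{7739} \approx -86.816$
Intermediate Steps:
$Z = -86$ ($Z = -85 - 1 = -86$)
$c{\left(f,M \right)} = -86$
$b{\left(p,w \right)} = - \frac{p}{71} + \frac{w}{109}$ ($b{\left(p,w \right)} = \frac{w}{109} + \frac{p}{-71} = w \frac{1}{109} + p \left(- \frac{1}{71}\right) = \frac{w}{109} - \frac{p}{71} = - \frac{p}{71} + \frac{w}{109}$)
$b{\left(54,-6 \right)} + c{\left(193,102 \right)} = \left(\left(- \frac{1}{71}\right) 54 + \frac{1}{109} \left(-6\right)\right) - 86 = \left(- \frac{54}{71} - \frac{6}{109}\right) - 86 = - \frac{6312}{7739} - 86 = - \frac{671866}{7739}$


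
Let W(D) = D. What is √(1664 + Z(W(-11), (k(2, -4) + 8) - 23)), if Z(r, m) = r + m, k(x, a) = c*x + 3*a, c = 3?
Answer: 4*√102 ≈ 40.398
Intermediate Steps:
k(x, a) = 3*a + 3*x (k(x, a) = 3*x + 3*a = 3*a + 3*x)
Z(r, m) = m + r
√(1664 + Z(W(-11), (k(2, -4) + 8) - 23)) = √(1664 + ((((3*(-4) + 3*2) + 8) - 23) - 11)) = √(1664 + ((((-12 + 6) + 8) - 23) - 11)) = √(1664 + (((-6 + 8) - 23) - 11)) = √(1664 + ((2 - 23) - 11)) = √(1664 + (-21 - 11)) = √(1664 - 32) = √1632 = 4*√102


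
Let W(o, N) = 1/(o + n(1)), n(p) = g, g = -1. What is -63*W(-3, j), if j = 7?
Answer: 63/4 ≈ 15.750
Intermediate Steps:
n(p) = -1
W(o, N) = 1/(-1 + o) (W(o, N) = 1/(o - 1) = 1/(-1 + o))
-63*W(-3, j) = -63/(-1 - 3) = -63/(-4) = -63*(-¼) = 63/4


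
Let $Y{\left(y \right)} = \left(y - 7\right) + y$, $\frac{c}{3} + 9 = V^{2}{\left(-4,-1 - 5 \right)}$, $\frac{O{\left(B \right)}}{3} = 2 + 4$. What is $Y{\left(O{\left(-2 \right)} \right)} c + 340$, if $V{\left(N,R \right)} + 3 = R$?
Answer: $6604$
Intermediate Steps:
$O{\left(B \right)} = 18$ ($O{\left(B \right)} = 3 \left(2 + 4\right) = 3 \cdot 6 = 18$)
$V{\left(N,R \right)} = -3 + R$
$c = 216$ ($c = -27 + 3 \left(-3 - 6\right)^{2} = -27 + 3 \left(-9\right)^{2} = -27 + 3 \cdot 81 = -27 + 243 = 216$)
$Y{\left(y \right)} = -7 + 2 y$ ($Y{\left(y \right)} = \left(-7 + y\right) + y = -7 + 2 y$)
$Y{\left(O{\left(-2 \right)} \right)} c + 340 = \left(-7 + 2 \cdot 18\right) 216 + 340 = \left(-7 + 36\right) 216 + 340 = 29 \cdot 216 + 340 = 6264 + 340 = 6604$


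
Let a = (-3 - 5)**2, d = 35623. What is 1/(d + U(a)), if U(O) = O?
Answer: 1/35687 ≈ 2.8021e-5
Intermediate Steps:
a = 64 (a = (-8)**2 = 64)
1/(d + U(a)) = 1/(35623 + 64) = 1/35687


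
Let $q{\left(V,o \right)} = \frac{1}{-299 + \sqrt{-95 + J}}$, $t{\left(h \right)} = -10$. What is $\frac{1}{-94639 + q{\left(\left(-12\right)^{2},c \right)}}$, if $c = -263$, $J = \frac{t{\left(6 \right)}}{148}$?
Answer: $- \frac{208922193059}{19772188126904897} + \frac{i \sqrt{520590}}{59316564380714691} \approx -1.0566 \cdot 10^{-5} + 1.2164 \cdot 10^{-14} i$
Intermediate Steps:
$J = - \frac{5}{74}$ ($J = - \frac{10}{148} = \left(-10\right) \frac{1}{148} = - \frac{5}{74} \approx -0.067568$)
$q{\left(V,o \right)} = \frac{1}{-299 + \frac{i \sqrt{520590}}{74}}$ ($q{\left(V,o \right)} = \frac{1}{-299 + \sqrt{-95 - \frac{5}{74}}} = \frac{1}{-299 + \sqrt{- \frac{7035}{74}}} = \frac{1}{-299 + \frac{i \sqrt{520590}}{74}}$)
$\frac{1}{-94639 + q{\left(\left(-12\right)^{2},c \right)}} = \frac{1}{-94639 - \left(\frac{22126}{6622709} + \frac{i \sqrt{520590}}{6622709}\right)} = \frac{1}{- \frac{626766579177}{6622709} - \frac{i \sqrt{520590}}{6622709}}$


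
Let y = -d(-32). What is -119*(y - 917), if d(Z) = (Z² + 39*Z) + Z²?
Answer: 204323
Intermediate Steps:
d(Z) = 2*Z² + 39*Z
y = -800 (y = -(-32)*(39 + 2*(-32)) = -(-32)*(39 - 64) = -(-32)*(-25) = -1*800 = -800)
-119*(y - 917) = -119*(-800 - 917) = -119*(-1717) = 204323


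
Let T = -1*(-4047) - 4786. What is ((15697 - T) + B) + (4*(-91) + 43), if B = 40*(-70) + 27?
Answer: 13342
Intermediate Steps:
B = -2773 (B = -2800 + 27 = -2773)
T = -739 (T = 4047 - 4786 = -739)
((15697 - T) + B) + (4*(-91) + 43) = ((15697 - 1*(-739)) - 2773) + (4*(-91) + 43) = ((15697 + 739) - 2773) + (-364 + 43) = (16436 - 2773) - 321 = 13663 - 321 = 13342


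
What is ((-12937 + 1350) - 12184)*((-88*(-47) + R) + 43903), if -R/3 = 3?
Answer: -1141721130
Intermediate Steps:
R = -9 (R = -3*3 = -9)
((-12937 + 1350) - 12184)*((-88*(-47) + R) + 43903) = ((-12937 + 1350) - 12184)*((-88*(-47) - 9) + 43903) = (-11587 - 12184)*((4136 - 9) + 43903) = -23771*(4127 + 43903) = -23771*48030 = -1141721130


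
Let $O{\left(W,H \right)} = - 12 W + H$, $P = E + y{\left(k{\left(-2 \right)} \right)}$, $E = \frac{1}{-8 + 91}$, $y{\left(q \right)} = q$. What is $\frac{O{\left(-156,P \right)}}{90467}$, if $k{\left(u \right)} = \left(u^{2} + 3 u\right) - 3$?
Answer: $\frac{154962}{7508761} \approx 0.020637$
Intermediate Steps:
$k{\left(u \right)} = -3 + u^{2} + 3 u$
$E = \frac{1}{83} \approx 0.012048$
$P = - \frac{414}{83}$ ($P = \frac{1}{83} + \left(-3 + \left(-2\right)^{2} + 3 \left(-2\right)\right) = \frac{1}{83} - 5 = - \frac{414}{83} \approx -4.988$)
$O{\left(W,H \right)} = H - 12 W$
$\frac{O{\left(-156,P \right)}}{90467} = \frac{- \frac{414}{83} - -1872}{90467} = \left(- \frac{414}{83} + 1872\right) \frac{1}{90467} = \frac{154962}{83} \cdot \frac{1}{90467} = \frac{154962}{7508761}$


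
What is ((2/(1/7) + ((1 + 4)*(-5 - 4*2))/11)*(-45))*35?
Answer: -140175/11 ≈ -12743.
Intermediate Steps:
((2/(1/7) + ((1 + 4)*(-5 - 4*2))/11)*(-45))*35 = ((2/(⅐) + (5*(-5 - 8))*(1/11))*(-45))*35 = ((2*7 + (5*(-13))*(1/11))*(-45))*35 = ((14 - 65*1/11)*(-45))*35 = ((14 - 65/11)*(-45))*35 = ((89/11)*(-45))*35 = -4005/11*35 = -140175/11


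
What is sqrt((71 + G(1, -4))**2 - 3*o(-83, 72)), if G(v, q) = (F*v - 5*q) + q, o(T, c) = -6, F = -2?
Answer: sqrt(7243) ≈ 85.106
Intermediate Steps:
G(v, q) = -4*q - 2*v (G(v, q) = (-2*v - 5*q) + q = (-5*q - 2*v) + q = -4*q - 2*v)
sqrt((71 + G(1, -4))**2 - 3*o(-83, 72)) = sqrt((71 + (-4*(-4) - 2*1))**2 - 3*(-6)) = sqrt((71 + (16 - 2))**2 + 18) = sqrt((71 + 14)**2 + 18) = sqrt(85**2 + 18) = sqrt(7225 + 18) = sqrt(7243)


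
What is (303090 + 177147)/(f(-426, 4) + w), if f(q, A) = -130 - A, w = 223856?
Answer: 160079/74574 ≈ 2.1466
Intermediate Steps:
(303090 + 177147)/(f(-426, 4) + w) = (303090 + 177147)/((-130 - 1*4) + 223856) = 480237/((-130 - 4) + 223856) = 480237/(-134 + 223856) = 480237/223722 = 480237*(1/223722) = 160079/74574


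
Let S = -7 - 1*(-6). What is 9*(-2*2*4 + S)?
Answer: -153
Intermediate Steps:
S = -1 (S = -7 + 6 = -1)
9*(-2*2*4 + S) = 9*(-2*2*4 - 1) = 9*(-4*4 - 1) = 9*(-16 - 1) = 9*(-17) = -153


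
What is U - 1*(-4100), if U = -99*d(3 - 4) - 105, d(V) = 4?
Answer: 3599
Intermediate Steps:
U = -501 (U = -99*4 - 105 = -396 - 105 = -501)
U - 1*(-4100) = -501 - 1*(-4100) = -501 + 4100 = 3599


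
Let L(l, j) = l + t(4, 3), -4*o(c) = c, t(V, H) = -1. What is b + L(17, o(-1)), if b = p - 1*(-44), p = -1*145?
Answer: -85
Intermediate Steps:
o(c) = -c/4
p = -145
L(l, j) = -1 + l (L(l, j) = l - 1 = -1 + l)
b = -101 (b = -145 - 1*(-44) = -145 + 44 = -101)
b + L(17, o(-1)) = -101 + (-1 + 17) = -101 + 16 = -85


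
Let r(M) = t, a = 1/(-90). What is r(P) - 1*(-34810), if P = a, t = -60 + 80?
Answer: 34830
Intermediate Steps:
a = -1/90 ≈ -0.011111
t = 20
P = -1/90 ≈ -0.011111
r(M) = 20
r(P) - 1*(-34810) = 20 - 1*(-34810) = 20 + 34810 = 34830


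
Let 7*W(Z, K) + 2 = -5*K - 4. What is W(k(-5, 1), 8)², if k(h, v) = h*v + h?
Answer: 2116/49 ≈ 43.184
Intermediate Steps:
k(h, v) = h + h*v
W(Z, K) = -6/7 - 5*K/7 (W(Z, K) = -2/7 + (-5*K - 4)/7 = -2/7 + (-4 - 5*K)/7 = -2/7 + (-4/7 - 5*K/7) = -6/7 - 5*K/7)
W(k(-5, 1), 8)² = (-6/7 - 5/7*8)² = (-6/7 - 40/7)² = (-46/7)² = 2116/49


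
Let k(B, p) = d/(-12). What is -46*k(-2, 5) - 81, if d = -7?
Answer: -647/6 ≈ -107.83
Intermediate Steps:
k(B, p) = 7/12 (k(B, p) = -7/(-12) = -7*(-1/12) = 7/12)
-46*k(-2, 5) - 81 = -46*7/12 - 81 = -161/6 - 81 = -647/6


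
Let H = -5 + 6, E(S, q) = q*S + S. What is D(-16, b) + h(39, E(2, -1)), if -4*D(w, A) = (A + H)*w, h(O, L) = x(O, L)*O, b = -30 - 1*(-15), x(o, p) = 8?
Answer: 256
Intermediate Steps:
b = -15 (b = -30 + 15 = -15)
E(S, q) = S + S*q (E(S, q) = S*q + S = S + S*q)
h(O, L) = 8*O
H = 1
D(w, A) = -w*(1 + A)/4 (D(w, A) = -(A + 1)*w/4 = -(1 + A)*w/4 = -w*(1 + A)/4)
D(-16, b) + h(39, E(2, -1)) = -1/4*(-16)*(1 - 15) + 8*39 = -1/4*(-16)*(-14) + 312 = -56 + 312 = 256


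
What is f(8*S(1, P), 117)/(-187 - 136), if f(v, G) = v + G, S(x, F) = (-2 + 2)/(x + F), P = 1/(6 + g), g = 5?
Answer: -117/323 ≈ -0.36223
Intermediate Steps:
P = 1/11 (P = 1/(6 + 5) = 1/11 ≈ 0.090909)
S(x, F) = 0 (S(x, F) = 0/(F + x) = 0)
f(v, G) = G + v
f(8*S(1, P), 117)/(-187 - 136) = (117 + 8*0)/(-187 - 136) = (117 + 0)/(-323) = 117*(-1/323) = -117/323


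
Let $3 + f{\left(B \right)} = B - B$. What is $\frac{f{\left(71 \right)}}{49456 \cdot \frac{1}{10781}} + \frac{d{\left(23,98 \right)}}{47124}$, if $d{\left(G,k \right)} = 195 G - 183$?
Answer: $- \frac{3311545}{5885264} \approx -0.56268$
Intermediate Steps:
$d{\left(G,k \right)} = -183 + 195 G$
$f{\left(B \right)} = -3$ ($f{\left(B \right)} = -3 + \left(B - B\right) = -3 + 0 = -3$)
$\frac{f{\left(71 \right)}}{49456 \cdot \frac{1}{10781}} + \frac{d{\left(23,98 \right)}}{47124} = - \frac{3}{49456 \cdot \frac{1}{10781}} + \frac{-183 + 195 \cdot 23}{47124} = - \frac{3}{49456 \cdot \frac{1}{10781}} + \left(-183 + 4485\right) \frac{1}{47124} = - \frac{3}{\frac{49456}{10781}} + 4302 \cdot \frac{1}{47124} = \left(-3\right) \frac{10781}{49456} + \frac{239}{2618} = - \frac{32343}{49456} + \frac{239}{2618} = - \frac{3311545}{5885264}$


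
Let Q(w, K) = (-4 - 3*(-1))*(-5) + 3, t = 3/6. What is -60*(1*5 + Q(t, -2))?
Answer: -780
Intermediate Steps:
t = ½ (t = 3*(⅙) = ½ ≈ 0.50000)
Q(w, K) = 8 (Q(w, K) = (-4 + 3)*(-5) + 3 = -1*(-5) + 3 = 5 + 3 = 8)
-60*(1*5 + Q(t, -2)) = -60*(1*5 + 8) = -60*(5 + 8) = -60*13 = -780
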